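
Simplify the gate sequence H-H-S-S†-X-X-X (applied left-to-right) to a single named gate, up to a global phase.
X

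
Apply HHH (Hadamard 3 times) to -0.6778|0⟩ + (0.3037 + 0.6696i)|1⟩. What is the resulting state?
(-0.2645 + 0.4735i)|0⟩ + (-0.694 - 0.4735i)|1⟩

H² = I, so H^3 = H: a single Hadamard. With (a, b) = (-0.6778, (0.3037 + 0.6696i)), H gives ((a + b)/√2, (a − b)/√2) = ((-0.2645 + 0.4735i), (-0.694 - 0.4735i)).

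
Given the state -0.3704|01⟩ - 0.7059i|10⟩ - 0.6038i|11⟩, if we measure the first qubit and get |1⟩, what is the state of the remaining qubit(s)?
-0.7599i|0⟩ - 0.65i|1⟩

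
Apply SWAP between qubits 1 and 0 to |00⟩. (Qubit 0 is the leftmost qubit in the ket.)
|00⟩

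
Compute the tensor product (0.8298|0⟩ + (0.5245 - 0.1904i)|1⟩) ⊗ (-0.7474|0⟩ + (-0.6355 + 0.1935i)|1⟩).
-0.6202|00⟩ + (-0.5273 + 0.1606i)|01⟩ + (-0.392 + 0.1423i)|10⟩ + (-0.2965 + 0.2225i)|11⟩

amp(|b₁b₂…⟩) = product of the factor amplitudes for bits b₁, b₂, …; only kets whose every factor amplitude is nonzero survive.
|00⟩: (0.8298)(-0.7474) = -0.6202
|01⟩: (0.8298)(-0.6355 + 0.1935i) = (-0.5273 + 0.1606i)
|10⟩: (0.5245 - 0.1904i)(-0.7474) = (-0.392 + 0.1423i)
|11⟩: (0.5245 - 0.1904i)(-0.6355 + 0.1935i) = (-0.2965 + 0.2225i)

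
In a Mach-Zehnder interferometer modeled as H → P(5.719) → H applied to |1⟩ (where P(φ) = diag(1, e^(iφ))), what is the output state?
(0.07749 + 0.2674i)|0⟩ + (0.9225 - 0.2674i)|1⟩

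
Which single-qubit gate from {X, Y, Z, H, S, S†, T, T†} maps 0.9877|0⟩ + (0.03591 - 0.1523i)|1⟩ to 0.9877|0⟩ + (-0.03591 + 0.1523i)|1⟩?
Z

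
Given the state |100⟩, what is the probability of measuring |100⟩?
1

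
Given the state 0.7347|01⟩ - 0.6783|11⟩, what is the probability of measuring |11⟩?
0.4601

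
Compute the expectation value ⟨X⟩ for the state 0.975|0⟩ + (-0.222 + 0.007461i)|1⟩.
-0.4329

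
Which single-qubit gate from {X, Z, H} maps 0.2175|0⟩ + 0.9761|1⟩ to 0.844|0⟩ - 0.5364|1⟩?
H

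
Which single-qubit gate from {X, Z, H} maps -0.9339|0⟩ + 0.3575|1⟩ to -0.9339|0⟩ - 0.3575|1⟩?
Z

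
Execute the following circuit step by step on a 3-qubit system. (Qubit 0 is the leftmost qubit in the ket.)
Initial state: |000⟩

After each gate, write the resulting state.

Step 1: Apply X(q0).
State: |100⟩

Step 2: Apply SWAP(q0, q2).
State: |001⟩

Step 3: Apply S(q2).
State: i|001⟩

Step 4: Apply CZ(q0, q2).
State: i|001⟩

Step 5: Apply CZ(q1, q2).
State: i|001⟩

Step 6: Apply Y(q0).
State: -|101⟩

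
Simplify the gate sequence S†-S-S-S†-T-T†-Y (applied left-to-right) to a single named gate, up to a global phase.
Y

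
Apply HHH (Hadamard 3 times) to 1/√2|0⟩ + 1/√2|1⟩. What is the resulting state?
|0⟩

H² = I, so H^3 = H: a single Hadamard. With (a, b) = (1/√2, 1/√2), H gives ((a + b)/√2, (a − b)/√2) = (1, 0).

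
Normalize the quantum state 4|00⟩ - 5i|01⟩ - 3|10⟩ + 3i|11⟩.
0.5208|00⟩ - 0.6509i|01⟩ - 0.3906|10⟩ + 0.3906i|11⟩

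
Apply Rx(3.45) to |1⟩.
-0.9881i|0⟩ - 0.1536|1⟩

Rx(3.45) = [[cos(θ/2), −i·sin(θ/2)], [−i·sin(θ/2), cos(θ/2)]]; θ = 3.45, cos(θ/2) ≈ -0.153593, sin(θ/2) ≈ 0.988134.
With a = amp(|0⟩) = 0 and b = amp(|1⟩) = 1:
new amp(|0⟩) = (-0.153593)·a + (-0.988134i)·b = -0.9881i
new amp(|1⟩) = (-0.988134i)·a + (-0.153593)·b = -0.1536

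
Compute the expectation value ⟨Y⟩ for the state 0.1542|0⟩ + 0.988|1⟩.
0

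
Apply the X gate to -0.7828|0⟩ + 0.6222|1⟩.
0.6222|0⟩ - 0.7828|1⟩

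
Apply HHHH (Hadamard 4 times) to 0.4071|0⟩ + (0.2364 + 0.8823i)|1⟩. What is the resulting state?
0.4071|0⟩ + (0.2364 + 0.8823i)|1⟩

H² = I, so an even number of Hadamards cancels: H^4 = I and the state is unchanged.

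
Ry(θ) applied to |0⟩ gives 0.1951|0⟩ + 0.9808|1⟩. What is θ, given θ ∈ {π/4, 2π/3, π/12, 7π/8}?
7π/8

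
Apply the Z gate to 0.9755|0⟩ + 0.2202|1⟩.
0.9755|0⟩ - 0.2202|1⟩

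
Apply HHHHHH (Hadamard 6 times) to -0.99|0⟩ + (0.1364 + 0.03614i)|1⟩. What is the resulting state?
-0.99|0⟩ + (0.1364 + 0.03614i)|1⟩

H² = I, so an even number of Hadamards cancels: H^6 = I and the state is unchanged.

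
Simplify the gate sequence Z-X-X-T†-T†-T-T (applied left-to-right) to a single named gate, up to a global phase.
Z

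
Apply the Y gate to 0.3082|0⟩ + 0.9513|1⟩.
-0.9513i|0⟩ + 0.3082i|1⟩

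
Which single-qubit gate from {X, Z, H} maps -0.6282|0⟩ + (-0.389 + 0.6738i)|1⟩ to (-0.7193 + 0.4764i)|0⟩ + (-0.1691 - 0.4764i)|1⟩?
H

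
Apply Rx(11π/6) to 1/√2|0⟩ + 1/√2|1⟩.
(-0.683 - 0.183i)|0⟩ + (-0.683 - 0.183i)|1⟩

Rx(11π/6) = [[cos(θ/2), −i·sin(θ/2)], [−i·sin(θ/2), cos(θ/2)]]; θ = 11π/6, cos(θ/2) ≈ -0.965926, sin(θ/2) ≈ 0.258819.
With a = amp(|0⟩) = 1/√2 and b = amp(|1⟩) = 1/√2:
new amp(|0⟩) = (-0.965926)·a + (-0.258819i)·b = (-0.683 - 0.183i)
new amp(|1⟩) = (-0.258819i)·a + (-0.965926)·b = (-0.683 - 0.183i)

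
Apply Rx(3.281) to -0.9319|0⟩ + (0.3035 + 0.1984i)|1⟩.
(0.2628 - 0.3028i)|0⟩ + (-0.02114 + 0.9158i)|1⟩

Rx(3.281) = [[cos(θ/2), −i·sin(θ/2)], [−i·sin(θ/2), cos(θ/2)]]; θ = 3.281, cos(θ/2) ≈ -0.0696472, sin(θ/2) ≈ 0.997572.
With a = amp(|0⟩) = -0.9319 and b = amp(|1⟩) = (0.3035 + 0.1984i):
new amp(|0⟩) = (-0.0696472)·a + (-0.997572i)·b = (0.2628 - 0.3028i)
new amp(|1⟩) = (-0.997572i)·a + (-0.0696472)·b = (-0.02114 + 0.9158i)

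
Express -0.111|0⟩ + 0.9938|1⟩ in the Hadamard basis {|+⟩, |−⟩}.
0.6242|+⟩ - 0.7812|−⟩

With |ψ⟩ = α|0⟩ + β|1⟩, the Hadamard-basis coefficients are ⟨+|ψ⟩ = (α + β)/√2 and ⟨−|ψ⟩ = (α − β)/√2.
Here α = -0.111, β = 0.9938: (α + β)/√2 = 0.6242, (α − β)/√2 = -0.7812.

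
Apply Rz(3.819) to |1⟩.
(-0.3323 + 0.9432i)|1⟩

Rz(3.819) = [[e^(−iθ/2), 0], [0, e^(iθ/2)]] with e^(±iθ/2) = cos(θ/2) ± i·sin(θ/2); θ = 3.819, cos(θ/2) ≈ -0.332265, sin(θ/2) ≈ 0.943186.
With a = amp(|0⟩) = 0 and b = amp(|1⟩) = 1:
new amp(|0⟩) = (-0.332265 - 0.943186i)·a = 0
new amp(|1⟩) = (-0.332265 + 0.943186i)·b = (-0.3323 + 0.9432i)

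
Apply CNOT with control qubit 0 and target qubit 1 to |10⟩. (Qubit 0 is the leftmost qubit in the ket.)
|11⟩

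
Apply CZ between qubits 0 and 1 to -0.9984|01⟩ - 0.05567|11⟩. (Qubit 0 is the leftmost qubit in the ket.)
-0.9984|01⟩ + 0.05567|11⟩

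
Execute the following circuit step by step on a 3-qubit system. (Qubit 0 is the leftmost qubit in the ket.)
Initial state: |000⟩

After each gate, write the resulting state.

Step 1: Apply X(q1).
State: |010⟩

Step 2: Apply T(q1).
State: (1/√2 + (1/√2)i)|010⟩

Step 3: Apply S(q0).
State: (1/√2 + (1/√2)i)|010⟩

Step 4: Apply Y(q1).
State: (1/√2 - (1/√2)i)|000⟩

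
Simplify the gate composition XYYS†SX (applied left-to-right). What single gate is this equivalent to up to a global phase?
I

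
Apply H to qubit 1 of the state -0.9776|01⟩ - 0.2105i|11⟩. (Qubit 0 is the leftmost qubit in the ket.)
-0.6913|00⟩ + 0.6913|01⟩ - 0.1488i|10⟩ + 0.1488i|11⟩

H on qubit 1 mixes each pair of kets that differ only in qubit 1: amplitudes (a, b) of (|…0…⟩, |…1…⟩) become ((a + b)/√2, (a − b)/√2). Kets absent from the input have amplitude 0.
(|00⟩, |01⟩): (a, b) = (0, -0.9776) → (-0.6913, 0.6913)
(|10⟩, |11⟩): (a, b) = (0, -0.2105i) → (-0.1488i, 0.1488i)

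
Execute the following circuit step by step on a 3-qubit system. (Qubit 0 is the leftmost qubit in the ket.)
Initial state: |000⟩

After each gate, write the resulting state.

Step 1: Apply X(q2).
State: |001⟩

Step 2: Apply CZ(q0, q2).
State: |001⟩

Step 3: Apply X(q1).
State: |011⟩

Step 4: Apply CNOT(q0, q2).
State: |011⟩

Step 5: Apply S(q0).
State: |011⟩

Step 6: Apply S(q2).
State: i|011⟩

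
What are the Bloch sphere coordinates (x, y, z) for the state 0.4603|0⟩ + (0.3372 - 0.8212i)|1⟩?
(0.3104, -0.756, -0.5762)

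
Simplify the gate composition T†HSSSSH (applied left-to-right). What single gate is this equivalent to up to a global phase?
T†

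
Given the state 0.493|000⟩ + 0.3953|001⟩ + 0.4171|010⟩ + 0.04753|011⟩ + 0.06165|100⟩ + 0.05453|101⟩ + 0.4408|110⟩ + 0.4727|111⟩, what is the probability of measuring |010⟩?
0.174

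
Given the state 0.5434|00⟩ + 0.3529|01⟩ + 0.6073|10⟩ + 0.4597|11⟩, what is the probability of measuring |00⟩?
0.2953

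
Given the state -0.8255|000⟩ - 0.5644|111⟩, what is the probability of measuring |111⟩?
0.3185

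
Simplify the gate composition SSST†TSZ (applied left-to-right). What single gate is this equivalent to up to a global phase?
Z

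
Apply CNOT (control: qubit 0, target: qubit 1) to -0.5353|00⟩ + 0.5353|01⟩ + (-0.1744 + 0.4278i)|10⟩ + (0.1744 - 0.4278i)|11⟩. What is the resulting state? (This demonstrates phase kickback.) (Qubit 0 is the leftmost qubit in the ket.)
-0.5353|00⟩ + 0.5353|01⟩ + (0.1744 - 0.4278i)|10⟩ + (-0.1744 + 0.4278i)|11⟩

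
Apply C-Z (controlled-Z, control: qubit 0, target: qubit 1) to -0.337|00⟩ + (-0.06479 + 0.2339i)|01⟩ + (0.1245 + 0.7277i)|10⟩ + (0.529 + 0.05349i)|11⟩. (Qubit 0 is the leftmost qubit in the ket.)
-0.337|00⟩ + (-0.06479 + 0.2339i)|01⟩ + (0.1245 + 0.7277i)|10⟩ + (-0.529 - 0.05349i)|11⟩

C-Z leaves the control-|0⟩ kets |00⟩, |01⟩ unchanged and applies Z to qubit 1 on the control-|1⟩ pair (|10⟩, |11⟩).
Z = [[1, 0], [0, -1]].
With a = amp(|10⟩) = (0.1245 + 0.7277i) and b = amp(|11⟩) = (0.529 + 0.05349i):
new amp(|10⟩) = (1)·a = (0.1245 + 0.7277i)
new amp(|11⟩) = (-1)·b = (-0.529 - 0.05349i)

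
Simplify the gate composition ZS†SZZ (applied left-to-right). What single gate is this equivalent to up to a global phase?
Z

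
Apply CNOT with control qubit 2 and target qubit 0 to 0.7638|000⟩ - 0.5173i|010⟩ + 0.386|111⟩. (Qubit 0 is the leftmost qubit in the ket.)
0.7638|000⟩ - 0.5173i|010⟩ + 0.386|011⟩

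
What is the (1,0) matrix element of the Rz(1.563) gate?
0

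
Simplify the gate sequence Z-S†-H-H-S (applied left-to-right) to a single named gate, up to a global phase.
Z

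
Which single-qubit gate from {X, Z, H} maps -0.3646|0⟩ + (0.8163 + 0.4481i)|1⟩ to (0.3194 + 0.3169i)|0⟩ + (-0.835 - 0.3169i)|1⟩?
H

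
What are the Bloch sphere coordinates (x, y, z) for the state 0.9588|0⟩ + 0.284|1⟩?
(0.5446, 0, 0.8386)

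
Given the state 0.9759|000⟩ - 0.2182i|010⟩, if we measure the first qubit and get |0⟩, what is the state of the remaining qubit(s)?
0.9759|00⟩ - 0.2182i|10⟩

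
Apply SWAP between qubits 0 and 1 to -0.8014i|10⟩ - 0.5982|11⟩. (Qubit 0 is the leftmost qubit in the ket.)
-0.8014i|01⟩ - 0.5982|11⟩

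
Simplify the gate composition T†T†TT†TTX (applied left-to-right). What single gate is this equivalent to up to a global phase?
X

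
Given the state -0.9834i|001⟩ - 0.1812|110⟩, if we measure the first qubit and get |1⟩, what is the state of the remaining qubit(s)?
-|10⟩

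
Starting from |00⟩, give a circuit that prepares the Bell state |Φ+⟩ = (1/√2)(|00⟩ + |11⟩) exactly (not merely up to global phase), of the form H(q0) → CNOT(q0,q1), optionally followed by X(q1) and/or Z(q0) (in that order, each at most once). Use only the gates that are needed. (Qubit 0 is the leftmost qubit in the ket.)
H(q0) → CNOT(q0,q1)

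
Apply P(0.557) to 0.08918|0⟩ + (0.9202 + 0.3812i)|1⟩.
0.08918|0⟩ + (0.5796 + 0.81i)|1⟩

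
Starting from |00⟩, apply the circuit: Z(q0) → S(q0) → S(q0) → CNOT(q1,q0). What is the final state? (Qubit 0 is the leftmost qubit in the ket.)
|00⟩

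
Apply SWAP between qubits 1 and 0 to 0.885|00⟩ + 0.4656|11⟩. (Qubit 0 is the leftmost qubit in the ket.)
0.885|00⟩ + 0.4656|11⟩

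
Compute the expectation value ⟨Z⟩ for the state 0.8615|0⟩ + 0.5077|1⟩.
0.4844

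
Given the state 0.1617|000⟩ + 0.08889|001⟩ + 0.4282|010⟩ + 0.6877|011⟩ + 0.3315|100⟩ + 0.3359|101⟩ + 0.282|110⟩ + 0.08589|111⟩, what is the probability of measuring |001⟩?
0.007901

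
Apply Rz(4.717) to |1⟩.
(-0.7087 + 0.7055i)|1⟩

Rz(4.717) = [[e^(−iθ/2), 0], [0, e^(iθ/2)]] with e^(±iθ/2) = cos(θ/2) ± i·sin(θ/2); θ = 4.717, cos(θ/2) ≈ -0.708735, sin(θ/2) ≈ 0.705475.
With a = amp(|0⟩) = 0 and b = amp(|1⟩) = 1:
new amp(|0⟩) = (-0.708735 - 0.705475i)·a = 0
new amp(|1⟩) = (-0.708735 + 0.705475i)·b = (-0.7087 + 0.7055i)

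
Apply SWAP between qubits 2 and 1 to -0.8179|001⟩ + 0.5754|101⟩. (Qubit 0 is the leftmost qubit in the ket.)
-0.8179|010⟩ + 0.5754|110⟩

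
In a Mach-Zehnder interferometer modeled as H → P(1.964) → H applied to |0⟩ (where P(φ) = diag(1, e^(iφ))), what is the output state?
(0.3084 + 0.4618i)|0⟩ + (0.6916 - 0.4618i)|1⟩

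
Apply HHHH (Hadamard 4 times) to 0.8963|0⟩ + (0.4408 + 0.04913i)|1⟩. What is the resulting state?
0.8963|0⟩ + (0.4408 + 0.04913i)|1⟩

H² = I, so an even number of Hadamards cancels: H^4 = I and the state is unchanged.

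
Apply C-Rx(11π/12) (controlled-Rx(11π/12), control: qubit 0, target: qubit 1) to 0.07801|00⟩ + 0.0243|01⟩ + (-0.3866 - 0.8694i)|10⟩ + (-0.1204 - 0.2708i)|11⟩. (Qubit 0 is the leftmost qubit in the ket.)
0.07801|00⟩ + 0.0243|01⟩ + (-0.3189 + 0.00589i)|10⟩ + (-0.8777 + 0.3479i)|11⟩

C-Rx(11π/12) leaves the control-|0⟩ kets |00⟩, |01⟩ unchanged and applies Rx(11π/12) to qubit 1 on the control-|1⟩ pair (|10⟩, |11⟩).
Rx(11π/12) = [[cos(θ/2), −i·sin(θ/2)], [−i·sin(θ/2), cos(θ/2)]]; θ = 11π/12, cos(θ/2) ≈ 0.130526, sin(θ/2) ≈ 0.991445.
With a = amp(|10⟩) = (-0.3866 - 0.8694i) and b = amp(|11⟩) = (-0.1204 - 0.2708i):
new amp(|10⟩) = (0.130526)·a + (-0.991445i)·b = (-0.3189 + 0.00589i)
new amp(|11⟩) = (-0.991445i)·a + (0.130526)·b = (-0.8777 + 0.3479i)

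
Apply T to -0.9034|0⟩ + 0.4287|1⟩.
-0.9034|0⟩ + (0.3031 + 0.3031i)|1⟩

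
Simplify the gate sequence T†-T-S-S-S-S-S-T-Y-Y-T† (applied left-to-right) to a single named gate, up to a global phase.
S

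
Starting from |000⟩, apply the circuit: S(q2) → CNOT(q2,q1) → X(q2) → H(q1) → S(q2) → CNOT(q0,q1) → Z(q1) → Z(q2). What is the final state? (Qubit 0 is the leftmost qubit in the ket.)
-(1/√2)i|001⟩ + (1/√2)i|011⟩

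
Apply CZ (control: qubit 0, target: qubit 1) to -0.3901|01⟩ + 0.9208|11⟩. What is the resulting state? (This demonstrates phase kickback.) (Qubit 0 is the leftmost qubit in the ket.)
-0.3901|01⟩ - 0.9208|11⟩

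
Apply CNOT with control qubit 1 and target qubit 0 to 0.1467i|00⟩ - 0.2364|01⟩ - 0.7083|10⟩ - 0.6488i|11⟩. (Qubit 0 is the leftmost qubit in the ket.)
0.1467i|00⟩ - 0.6488i|01⟩ - 0.7083|10⟩ - 0.2364|11⟩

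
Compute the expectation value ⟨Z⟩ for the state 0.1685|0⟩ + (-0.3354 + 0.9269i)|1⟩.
-0.9432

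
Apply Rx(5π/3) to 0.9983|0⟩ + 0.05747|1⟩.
(-0.8646 - 0.02874i)|0⟩ + (-0.04977 - 0.4992i)|1⟩

Rx(5π/3) = [[cos(θ/2), −i·sin(θ/2)], [−i·sin(θ/2), cos(θ/2)]]; θ = 5π/3, cos(θ/2) ≈ -0.866025, sin(θ/2) ≈ 0.5.
With a = amp(|0⟩) = 0.9983 and b = amp(|1⟩) = 0.05747:
new amp(|0⟩) = (-0.866025)·a + (-0.5i)·b = (-0.8646 - 0.02874i)
new amp(|1⟩) = (-0.5i)·a + (-0.866025)·b = (-0.04977 - 0.4992i)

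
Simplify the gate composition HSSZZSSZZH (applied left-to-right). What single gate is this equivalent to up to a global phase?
I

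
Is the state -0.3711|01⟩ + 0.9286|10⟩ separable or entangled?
Entangled

Writing the state as a|00⟩ + b|01⟩ + c|10⟩ + d|11⟩, it is a product state iff ad − bc = 0.
Here (a, b, c, d) = (0, -0.3711, 0.9286, 0): ad − bc = (0)(0) − (-0.3711)(0.9286) = 0.3446 ≠ 0, so the state is entangled.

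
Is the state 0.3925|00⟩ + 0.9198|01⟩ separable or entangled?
Separable

Writing the state as a|00⟩ + b|01⟩ + c|10⟩ + d|11⟩, it is a product state iff ad − bc = 0.
Here (a, b, c, d) = (0.3925, 0.9198, 0, 0): ad − bc = (0.3925)(0) − (0.9198)(0) = 0, so the state is separable.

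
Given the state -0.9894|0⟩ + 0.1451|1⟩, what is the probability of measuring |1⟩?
0.02105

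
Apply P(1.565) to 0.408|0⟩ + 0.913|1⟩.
0.408|0⟩ + (0.005292 + 0.913i)|1⟩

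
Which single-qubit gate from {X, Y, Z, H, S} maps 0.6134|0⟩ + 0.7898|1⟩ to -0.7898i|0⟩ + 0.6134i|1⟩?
Y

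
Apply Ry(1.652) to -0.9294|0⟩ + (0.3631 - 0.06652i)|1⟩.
(-0.8969 + 0.04891i)|0⟩ + (-0.4372 - 0.04509i)|1⟩

Ry(1.652) = [[cos(θ/2), −sin(θ/2)], [sin(θ/2), cos(θ/2)]]; θ = 1.652, cos(θ/2) ≈ 0.677822, sin(θ/2) ≈ 0.735226.
With a = amp(|0⟩) = -0.9294 and b = amp(|1⟩) = (0.3631 - 0.06652i):
new amp(|0⟩) = (0.677822)·a + (-0.735226)·b = (-0.8969 + 0.04891i)
new amp(|1⟩) = (0.735226)·a + (0.677822)·b = (-0.4372 - 0.04509i)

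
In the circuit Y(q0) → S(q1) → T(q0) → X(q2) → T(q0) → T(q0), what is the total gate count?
6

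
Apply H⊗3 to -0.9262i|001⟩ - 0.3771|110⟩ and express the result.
(-0.1333 - 0.3275i)|000⟩ + (-0.1333 + 0.3275i)|001⟩ + (0.1333 - 0.3275i)|010⟩ + (0.1333 + 0.3275i)|011⟩ + (0.1333 - 0.3275i)|100⟩ + (0.1333 + 0.3275i)|101⟩ + (-0.1333 - 0.3275i)|110⟩ + (-0.1333 + 0.3275i)|111⟩

H⊗3 gives amp(|y⟩) = (1/2√2) Σ_x (−1)^(x·y) amp(|x⟩), where x·y is the number of positions in which both x and y have a 1.
|000⟩: (-0.9262i - 0.3771)/(2√2) = (-0.1333 - 0.3275i)
|001⟩: (0.9262i - 0.3771)/(2√2) = (-0.1333 + 0.3275i)
|010⟩: (-0.9262i + 0.3771)/(2√2) = (0.1333 - 0.3275i)
|011⟩: (0.9262i + 0.3771)/(2√2) = (0.1333 + 0.3275i)
|100⟩: (-0.9262i + 0.3771)/(2√2) = (0.1333 - 0.3275i)
|101⟩: (0.9262i + 0.3771)/(2√2) = (0.1333 + 0.3275i)
|110⟩: (-0.9262i - 0.3771)/(2√2) = (-0.1333 - 0.3275i)
|111⟩: (0.9262i - 0.3771)/(2√2) = (-0.1333 + 0.3275i)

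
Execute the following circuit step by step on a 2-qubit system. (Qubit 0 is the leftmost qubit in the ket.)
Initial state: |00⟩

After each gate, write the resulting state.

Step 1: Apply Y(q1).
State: i|01⟩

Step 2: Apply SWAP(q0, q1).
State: i|10⟩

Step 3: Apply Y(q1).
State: -|11⟩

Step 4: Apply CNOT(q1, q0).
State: -|01⟩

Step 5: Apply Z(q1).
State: |01⟩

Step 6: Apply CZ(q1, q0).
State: |01⟩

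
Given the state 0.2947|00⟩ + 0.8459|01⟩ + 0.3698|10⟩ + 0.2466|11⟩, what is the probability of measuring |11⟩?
0.06081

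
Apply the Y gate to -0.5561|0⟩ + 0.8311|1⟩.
-0.8311i|0⟩ - 0.5561i|1⟩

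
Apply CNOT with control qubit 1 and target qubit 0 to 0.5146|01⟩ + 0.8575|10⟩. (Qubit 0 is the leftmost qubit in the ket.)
0.8575|10⟩ + 0.5146|11⟩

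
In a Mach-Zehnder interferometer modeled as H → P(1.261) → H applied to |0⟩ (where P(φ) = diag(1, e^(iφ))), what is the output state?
(0.6524 + 0.4762i)|0⟩ + (0.3476 - 0.4762i)|1⟩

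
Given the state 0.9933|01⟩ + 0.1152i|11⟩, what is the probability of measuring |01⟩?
0.9866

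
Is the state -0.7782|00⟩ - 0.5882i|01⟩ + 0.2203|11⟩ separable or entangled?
Entangled

Writing the state as a|00⟩ + b|01⟩ + c|10⟩ + d|11⟩, it is a product state iff ad − bc = 0.
Here (a, b, c, d) = (-0.7782, -0.5882i, 0, 0.2203): ad − bc = (-0.7782)(0.2203) − (-0.5882i)(0) = -0.1714 ≠ 0, so the state is entangled.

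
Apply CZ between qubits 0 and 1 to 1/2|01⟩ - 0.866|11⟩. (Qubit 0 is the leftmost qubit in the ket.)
1/2|01⟩ + 0.866|11⟩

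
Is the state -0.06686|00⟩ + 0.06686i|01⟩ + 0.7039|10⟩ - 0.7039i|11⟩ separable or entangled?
Separable

Writing the state as a|00⟩ + b|01⟩ + c|10⟩ + d|11⟩, it is a product state iff ad − bc = 0.
Here (a, b, c, d) = (-0.06686, 0.06686i, 0.7039, -0.7039i): ad − bc = (-0.06686)(-0.7039i) − (0.06686i)(0.7039) = 0, so the state is separable.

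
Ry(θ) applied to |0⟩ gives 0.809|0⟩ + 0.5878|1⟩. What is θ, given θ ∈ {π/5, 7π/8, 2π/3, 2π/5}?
2π/5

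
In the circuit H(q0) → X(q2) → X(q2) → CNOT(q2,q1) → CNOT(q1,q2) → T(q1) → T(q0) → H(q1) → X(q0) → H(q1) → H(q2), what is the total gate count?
11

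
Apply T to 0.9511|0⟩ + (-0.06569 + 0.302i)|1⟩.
0.9511|0⟩ + (-0.26 + 0.1671i)|1⟩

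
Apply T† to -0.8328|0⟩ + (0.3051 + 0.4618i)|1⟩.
-0.8328|0⟩ + (0.5423 + 0.1108i)|1⟩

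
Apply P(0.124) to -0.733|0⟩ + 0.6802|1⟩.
-0.733|0⟩ + (0.675 + 0.08413i)|1⟩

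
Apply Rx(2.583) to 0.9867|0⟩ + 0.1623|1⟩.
(0.272 - 0.156i)|0⟩ + (0.04474 - 0.9485i)|1⟩

Rx(2.583) = [[cos(θ/2), −i·sin(θ/2)], [−i·sin(θ/2), cos(θ/2)]]; θ = 2.583, cos(θ/2) ≈ 0.275679, sin(θ/2) ≈ 0.96125.
With a = amp(|0⟩) = 0.9867 and b = amp(|1⟩) = 0.1623:
new amp(|0⟩) = (0.275679)·a + (-0.96125i)·b = (0.272 - 0.156i)
new amp(|1⟩) = (-0.96125i)·a + (0.275679)·b = (0.04474 - 0.9485i)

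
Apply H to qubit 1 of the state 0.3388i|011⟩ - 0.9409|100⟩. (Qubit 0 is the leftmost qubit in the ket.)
0.2396i|001⟩ - 0.2396i|011⟩ - 0.6653|100⟩ - 0.6653|110⟩

H on qubit 1 mixes each pair of kets that differ only in qubit 1: amplitudes (a, b) of (|…0…⟩, |…1…⟩) become ((a + b)/√2, (a − b)/√2). Kets absent from the input have amplitude 0.
(|001⟩, |011⟩): (a, b) = (0, 0.3388i) → (0.2396i, -0.2396i)
(|100⟩, |110⟩): (a, b) = (-0.9409, 0) → (-0.6653, -0.6653)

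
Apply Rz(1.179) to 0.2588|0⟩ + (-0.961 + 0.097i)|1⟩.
(0.2151 - 0.1439i)|0⟩ + (-0.8527 - 0.4536i)|1⟩

Rz(1.179) = [[e^(−iθ/2), 0], [0, e^(iθ/2)]] with e^(±iθ/2) = cos(θ/2) ± i·sin(θ/2); θ = 1.179, cos(θ/2) ≈ 0.831219, sin(θ/2) ≈ 0.555945.
With a = amp(|0⟩) = 0.2588 and b = amp(|1⟩) = (-0.961 + 0.097i):
new amp(|0⟩) = (0.831219 - 0.555945i)·a = (0.2151 - 0.1439i)
new amp(|1⟩) = (0.831219 + 0.555945i)·b = (-0.8527 - 0.4536i)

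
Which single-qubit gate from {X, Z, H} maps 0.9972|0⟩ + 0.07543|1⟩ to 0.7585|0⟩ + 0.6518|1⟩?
H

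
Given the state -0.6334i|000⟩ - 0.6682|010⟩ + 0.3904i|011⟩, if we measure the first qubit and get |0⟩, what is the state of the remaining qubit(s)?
-0.6334i|00⟩ - 0.6682|10⟩ + 0.3904i|11⟩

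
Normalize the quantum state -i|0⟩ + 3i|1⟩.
-0.3162i|0⟩ + 0.9487i|1⟩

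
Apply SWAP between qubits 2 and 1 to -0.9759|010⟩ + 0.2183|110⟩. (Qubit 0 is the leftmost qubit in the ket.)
-0.9759|001⟩ + 0.2183|101⟩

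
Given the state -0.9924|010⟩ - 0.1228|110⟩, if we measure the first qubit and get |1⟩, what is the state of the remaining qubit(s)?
-|10⟩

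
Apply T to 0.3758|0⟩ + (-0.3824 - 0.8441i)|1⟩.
0.3758|0⟩ + (0.3265 - 0.8673i)|1⟩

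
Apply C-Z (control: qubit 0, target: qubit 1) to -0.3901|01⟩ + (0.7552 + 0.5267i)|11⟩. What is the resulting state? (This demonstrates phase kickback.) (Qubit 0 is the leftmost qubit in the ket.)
-0.3901|01⟩ + (-0.7552 - 0.5267i)|11⟩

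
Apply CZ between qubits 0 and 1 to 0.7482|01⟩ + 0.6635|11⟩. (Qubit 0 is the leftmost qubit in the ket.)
0.7482|01⟩ - 0.6635|11⟩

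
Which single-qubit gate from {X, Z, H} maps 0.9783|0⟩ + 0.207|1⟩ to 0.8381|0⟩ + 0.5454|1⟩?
H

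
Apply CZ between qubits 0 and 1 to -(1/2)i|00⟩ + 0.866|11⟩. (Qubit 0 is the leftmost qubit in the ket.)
-(1/2)i|00⟩ - 0.866|11⟩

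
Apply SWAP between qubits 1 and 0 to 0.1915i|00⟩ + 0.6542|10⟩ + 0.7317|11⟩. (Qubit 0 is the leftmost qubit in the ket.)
0.1915i|00⟩ + 0.6542|01⟩ + 0.7317|11⟩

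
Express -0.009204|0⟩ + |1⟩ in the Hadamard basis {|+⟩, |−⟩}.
0.7006|+⟩ - 0.7136|−⟩

With |ψ⟩ = α|0⟩ + β|1⟩, the Hadamard-basis coefficients are ⟨+|ψ⟩ = (α + β)/√2 and ⟨−|ψ⟩ = (α − β)/√2.
Here α = -0.009204, β = 1: (α + β)/√2 = 0.7006, (α − β)/√2 = -0.7136.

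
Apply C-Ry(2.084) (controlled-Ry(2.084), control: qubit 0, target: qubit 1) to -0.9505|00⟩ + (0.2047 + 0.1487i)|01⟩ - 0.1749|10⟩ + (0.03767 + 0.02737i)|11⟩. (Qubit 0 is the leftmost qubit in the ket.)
-0.9505|00⟩ + (0.2047 + 0.1487i)|01⟩ + (-0.1208 - 0.02363i)|10⟩ + (-0.132 + 0.01381i)|11⟩

C-Ry(2.084) leaves the control-|0⟩ kets |00⟩, |01⟩ unchanged and applies Ry(2.084) to qubit 1 on the control-|1⟩ pair (|10⟩, |11⟩).
Ry(2.084) = [[cos(θ/2), −sin(θ/2)], [sin(θ/2), cos(θ/2)]]; θ = 2.084, cos(θ/2) ≈ 0.504494, sin(θ/2) ≈ 0.863415.
With a = amp(|10⟩) = -0.1749 and b = amp(|11⟩) = (0.03767 + 0.02737i):
new amp(|10⟩) = (0.504494)·a + (-0.863415)·b = (-0.1208 - 0.02363i)
new amp(|11⟩) = (0.863415)·a + (0.504494)·b = (-0.132 + 0.01381i)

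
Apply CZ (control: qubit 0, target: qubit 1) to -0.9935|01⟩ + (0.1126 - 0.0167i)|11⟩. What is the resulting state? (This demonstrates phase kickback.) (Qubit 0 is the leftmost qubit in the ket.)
-0.9935|01⟩ + (-0.1126 + 0.0167i)|11⟩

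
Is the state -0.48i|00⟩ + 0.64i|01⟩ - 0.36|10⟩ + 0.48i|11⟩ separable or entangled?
Entangled

Writing the state as a|00⟩ + b|01⟩ + c|10⟩ + d|11⟩, it is a product state iff ad − bc = 0.
Here (a, b, c, d) = (-0.48i, 0.64i, -0.36, 0.48i): ad − bc = (-0.48i)(0.48i) − (0.64i)(-0.36) = (0.2304 + 0.2304i) ≠ 0, so the state is entangled.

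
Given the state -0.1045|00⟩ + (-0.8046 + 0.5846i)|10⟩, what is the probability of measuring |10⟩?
0.9891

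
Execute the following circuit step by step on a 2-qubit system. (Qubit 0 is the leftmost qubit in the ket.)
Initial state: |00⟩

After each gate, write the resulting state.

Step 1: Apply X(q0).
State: |10⟩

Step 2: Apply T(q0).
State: (1/√2 + (1/√2)i)|10⟩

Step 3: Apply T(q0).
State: i|10⟩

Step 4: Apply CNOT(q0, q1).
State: i|11⟩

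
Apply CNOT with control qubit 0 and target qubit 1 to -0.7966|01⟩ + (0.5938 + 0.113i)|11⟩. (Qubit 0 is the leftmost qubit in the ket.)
-0.7966|01⟩ + (0.5938 + 0.113i)|10⟩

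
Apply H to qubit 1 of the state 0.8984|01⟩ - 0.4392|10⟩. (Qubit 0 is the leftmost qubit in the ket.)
0.6353|00⟩ - 0.6353|01⟩ - 0.3106|10⟩ - 0.3106|11⟩

H on qubit 1 mixes each pair of kets that differ only in qubit 1: amplitudes (a, b) of (|…0…⟩, |…1…⟩) become ((a + b)/√2, (a − b)/√2). Kets absent from the input have amplitude 0.
(|00⟩, |01⟩): (a, b) = (0, 0.8984) → (0.6353, -0.6353)
(|10⟩, |11⟩): (a, b) = (-0.4392, 0) → (-0.3106, -0.3106)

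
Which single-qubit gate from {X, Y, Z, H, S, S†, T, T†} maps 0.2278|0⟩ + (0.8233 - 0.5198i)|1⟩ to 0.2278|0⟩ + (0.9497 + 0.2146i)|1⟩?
T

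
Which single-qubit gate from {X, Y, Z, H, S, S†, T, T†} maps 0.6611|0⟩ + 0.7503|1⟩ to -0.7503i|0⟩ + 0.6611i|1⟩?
Y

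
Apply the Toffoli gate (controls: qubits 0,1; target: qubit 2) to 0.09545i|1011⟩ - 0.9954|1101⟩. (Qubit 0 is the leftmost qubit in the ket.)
0.09545i|1011⟩ - 0.9954|1111⟩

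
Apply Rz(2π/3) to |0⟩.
(1/2 - 0.866i)|0⟩

Rz(2π/3) = [[e^(−iθ/2), 0], [0, e^(iθ/2)]] with e^(±iθ/2) = cos(θ/2) ± i·sin(θ/2); θ = 2π/3, cos(θ/2) ≈ 0.5, sin(θ/2) ≈ 0.866025.
With a = amp(|0⟩) = 1 and b = amp(|1⟩) = 0:
new amp(|0⟩) = (0.5 - 0.866025i)·a = (1/2 - 0.866i)
new amp(|1⟩) = (0.5 + 0.866025i)·b = 0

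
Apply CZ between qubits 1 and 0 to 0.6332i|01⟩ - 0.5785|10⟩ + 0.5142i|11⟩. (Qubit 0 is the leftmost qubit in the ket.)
0.6332i|01⟩ - 0.5785|10⟩ - 0.5142i|11⟩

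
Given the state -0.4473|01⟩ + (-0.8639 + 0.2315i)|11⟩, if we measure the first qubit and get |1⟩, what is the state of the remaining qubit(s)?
(-0.9659 + 0.2588i)|1⟩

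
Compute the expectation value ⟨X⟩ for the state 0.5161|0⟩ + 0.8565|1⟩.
0.8841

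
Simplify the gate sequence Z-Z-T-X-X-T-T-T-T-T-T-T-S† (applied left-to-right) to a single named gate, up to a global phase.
S†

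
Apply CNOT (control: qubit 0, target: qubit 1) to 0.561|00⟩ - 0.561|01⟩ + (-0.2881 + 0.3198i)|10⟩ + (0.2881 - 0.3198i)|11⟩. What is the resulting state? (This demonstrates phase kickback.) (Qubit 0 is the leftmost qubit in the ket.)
0.561|00⟩ - 0.561|01⟩ + (0.2881 - 0.3198i)|10⟩ + (-0.2881 + 0.3198i)|11⟩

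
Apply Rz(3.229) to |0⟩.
(-0.04369 - 0.999i)|0⟩

Rz(3.229) = [[e^(−iθ/2), 0], [0, e^(iθ/2)]] with e^(±iθ/2) = cos(θ/2) ± i·sin(θ/2); θ = 3.229, cos(θ/2) ≈ -0.0436898, sin(θ/2) ≈ 0.999045.
With a = amp(|0⟩) = 1 and b = amp(|1⟩) = 0:
new amp(|0⟩) = (-0.0436898 - 0.999045i)·a = (-0.04369 - 0.999i)
new amp(|1⟩) = (-0.0436898 + 0.999045i)·b = 0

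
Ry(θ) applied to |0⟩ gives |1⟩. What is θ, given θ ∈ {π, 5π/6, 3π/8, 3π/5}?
π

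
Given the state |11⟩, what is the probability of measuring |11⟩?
1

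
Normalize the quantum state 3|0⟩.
|0⟩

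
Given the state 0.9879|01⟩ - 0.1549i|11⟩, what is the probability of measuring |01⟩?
0.9759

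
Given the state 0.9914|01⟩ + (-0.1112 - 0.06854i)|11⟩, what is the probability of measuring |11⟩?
0.01706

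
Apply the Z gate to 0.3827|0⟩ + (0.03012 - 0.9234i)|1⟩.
0.3827|0⟩ + (-0.03012 + 0.9234i)|1⟩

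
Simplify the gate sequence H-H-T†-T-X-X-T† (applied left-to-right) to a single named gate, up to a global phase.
T†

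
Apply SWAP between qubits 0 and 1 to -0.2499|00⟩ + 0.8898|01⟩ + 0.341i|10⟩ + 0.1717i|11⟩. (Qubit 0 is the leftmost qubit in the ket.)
-0.2499|00⟩ + 0.341i|01⟩ + 0.8898|10⟩ + 0.1717i|11⟩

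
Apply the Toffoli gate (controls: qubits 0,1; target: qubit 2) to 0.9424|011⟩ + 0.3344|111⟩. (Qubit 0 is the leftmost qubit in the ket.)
0.9424|011⟩ + 0.3344|110⟩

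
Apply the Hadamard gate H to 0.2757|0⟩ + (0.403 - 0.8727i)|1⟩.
(0.4799 - 0.6171i)|0⟩ + (-0.09001 + 0.6171i)|1⟩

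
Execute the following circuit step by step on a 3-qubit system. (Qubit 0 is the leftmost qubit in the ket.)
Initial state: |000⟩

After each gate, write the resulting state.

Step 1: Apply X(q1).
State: |010⟩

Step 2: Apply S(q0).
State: |010⟩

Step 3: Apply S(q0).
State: |010⟩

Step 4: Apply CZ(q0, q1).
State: |010⟩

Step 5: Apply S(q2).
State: |010⟩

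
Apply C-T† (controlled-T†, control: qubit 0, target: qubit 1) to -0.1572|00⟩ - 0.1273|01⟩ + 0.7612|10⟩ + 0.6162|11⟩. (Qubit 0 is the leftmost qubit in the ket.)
-0.1572|00⟩ - 0.1273|01⟩ + 0.7612|10⟩ + (0.4357 - 0.4357i)|11⟩

C-T† leaves the control-|0⟩ kets |00⟩, |01⟩ unchanged and applies T† to qubit 1 on the control-|1⟩ pair (|10⟩, |11⟩).
T† = [[1, 0], [0, (1/√2 - (1/√2)i)]].
With a = amp(|10⟩) = 0.7612 and b = amp(|11⟩) = 0.6162:
new amp(|10⟩) = (1)·a = 0.7612
new amp(|11⟩) = (1/√2 - (1/√2)i)·b = (0.4357 - 0.4357i)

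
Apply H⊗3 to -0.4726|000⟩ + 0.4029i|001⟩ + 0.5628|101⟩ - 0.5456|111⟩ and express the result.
(-0.161 + 0.1424i)|000⟩ + (-0.1732 - 0.1424i)|001⟩ + (0.2248 + 0.1424i)|010⟩ + (-0.559 - 0.1424i)|011⟩ + (-0.1732 + 0.1424i)|100⟩ + (-0.161 - 0.1424i)|101⟩ + (-0.559 + 0.1424i)|110⟩ + (0.2248 - 0.1424i)|111⟩

H⊗3 gives amp(|y⟩) = (1/2√2) Σ_x (−1)^(x·y) amp(|x⟩), where x·y is the number of positions in which both x and y have a 1.
|000⟩: (-0.4726 + 0.4029i + 0.5628 - 0.5456)/(2√2) = (-0.161 + 0.1424i)
|001⟩: (-0.4726 - 0.4029i - 0.5628 + 0.5456)/(2√2) = (-0.1732 - 0.1424i)
|010⟩: (-0.4726 + 0.4029i + 0.5628 + 0.5456)/(2√2) = (0.2248 + 0.1424i)
|011⟩: (-0.4726 - 0.4029i - 0.5628 - 0.5456)/(2√2) = (-0.559 - 0.1424i)
|100⟩: (-0.4726 + 0.4029i - 0.5628 + 0.5456)/(2√2) = (-0.1732 + 0.1424i)
|101⟩: (-0.4726 - 0.4029i + 0.5628 - 0.5456)/(2√2) = (-0.161 - 0.1424i)
|110⟩: (-0.4726 + 0.4029i - 0.5628 - 0.5456)/(2√2) = (-0.559 + 0.1424i)
|111⟩: (-0.4726 - 0.4029i + 0.5628 + 0.5456)/(2√2) = (0.2248 - 0.1424i)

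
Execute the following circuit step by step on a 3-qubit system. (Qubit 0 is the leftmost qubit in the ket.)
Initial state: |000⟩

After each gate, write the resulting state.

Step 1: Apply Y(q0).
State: i|100⟩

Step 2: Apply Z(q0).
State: -i|100⟩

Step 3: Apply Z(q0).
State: i|100⟩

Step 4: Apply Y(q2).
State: -|101⟩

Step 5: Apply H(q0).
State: -1/√2|001⟩ + 1/√2|101⟩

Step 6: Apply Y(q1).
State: -(1/√2)i|011⟩ + (1/√2)i|111⟩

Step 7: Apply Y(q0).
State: 1/√2|011⟩ + 1/√2|111⟩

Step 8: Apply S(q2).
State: (1/√2)i|011⟩ + (1/√2)i|111⟩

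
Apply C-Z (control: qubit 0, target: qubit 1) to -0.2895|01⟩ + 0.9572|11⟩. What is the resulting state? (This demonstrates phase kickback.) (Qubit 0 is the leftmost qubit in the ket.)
-0.2895|01⟩ - 0.9572|11⟩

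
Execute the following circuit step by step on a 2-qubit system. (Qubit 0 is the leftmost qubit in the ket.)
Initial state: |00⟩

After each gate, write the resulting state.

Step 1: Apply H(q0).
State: 1/√2|00⟩ + 1/√2|10⟩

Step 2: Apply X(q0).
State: 1/√2|00⟩ + 1/√2|10⟩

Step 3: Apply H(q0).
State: |00⟩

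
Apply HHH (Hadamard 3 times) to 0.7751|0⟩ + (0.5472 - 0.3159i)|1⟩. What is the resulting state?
(0.935 - 0.2234i)|0⟩ + (0.1611 + 0.2234i)|1⟩

H² = I, so H^3 = H: a single Hadamard. With (a, b) = (0.7751, (0.5472 - 0.3159i)), H gives ((a + b)/√2, (a − b)/√2) = ((0.935 - 0.2234i), (0.1611 + 0.2234i)).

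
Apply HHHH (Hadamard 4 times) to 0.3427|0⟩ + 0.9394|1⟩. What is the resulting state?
0.3427|0⟩ + 0.9394|1⟩

H² = I, so an even number of Hadamards cancels: H^4 = I and the state is unchanged.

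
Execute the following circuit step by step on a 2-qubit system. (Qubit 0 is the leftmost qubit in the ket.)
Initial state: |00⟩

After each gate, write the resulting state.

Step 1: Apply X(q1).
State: |01⟩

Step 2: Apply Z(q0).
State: |01⟩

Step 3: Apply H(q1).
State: 1/√2|00⟩ - 1/√2|01⟩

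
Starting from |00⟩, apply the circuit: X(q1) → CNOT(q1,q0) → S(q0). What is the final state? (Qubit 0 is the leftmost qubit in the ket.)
i|11⟩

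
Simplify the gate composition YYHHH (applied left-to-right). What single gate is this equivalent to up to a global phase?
H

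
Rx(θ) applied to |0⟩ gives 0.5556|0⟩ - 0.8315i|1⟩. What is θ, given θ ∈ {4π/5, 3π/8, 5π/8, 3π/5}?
5π/8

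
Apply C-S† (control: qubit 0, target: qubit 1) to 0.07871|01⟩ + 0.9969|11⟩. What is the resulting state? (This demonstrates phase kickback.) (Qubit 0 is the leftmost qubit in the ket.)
0.07871|01⟩ - 0.9969i|11⟩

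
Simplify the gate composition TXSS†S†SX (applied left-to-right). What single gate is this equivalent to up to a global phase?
T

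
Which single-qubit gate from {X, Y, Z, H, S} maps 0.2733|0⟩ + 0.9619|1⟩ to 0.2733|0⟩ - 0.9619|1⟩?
Z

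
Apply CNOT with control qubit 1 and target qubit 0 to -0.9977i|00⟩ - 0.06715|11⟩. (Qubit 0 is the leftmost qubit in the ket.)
-0.9977i|00⟩ - 0.06715|01⟩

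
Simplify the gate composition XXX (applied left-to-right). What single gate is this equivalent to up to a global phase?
X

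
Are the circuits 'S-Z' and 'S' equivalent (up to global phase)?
No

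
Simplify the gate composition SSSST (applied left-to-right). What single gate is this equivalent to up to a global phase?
T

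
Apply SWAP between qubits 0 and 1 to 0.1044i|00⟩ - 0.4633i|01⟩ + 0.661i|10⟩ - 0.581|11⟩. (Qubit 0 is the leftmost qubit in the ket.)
0.1044i|00⟩ + 0.661i|01⟩ - 0.4633i|10⟩ - 0.581|11⟩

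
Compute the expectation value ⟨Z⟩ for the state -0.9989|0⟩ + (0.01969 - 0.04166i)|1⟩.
0.9957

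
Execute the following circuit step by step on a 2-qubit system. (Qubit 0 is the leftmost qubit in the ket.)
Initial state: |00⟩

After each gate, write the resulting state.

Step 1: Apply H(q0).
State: 1/√2|00⟩ + 1/√2|10⟩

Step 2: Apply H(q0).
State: |00⟩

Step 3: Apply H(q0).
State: 1/√2|00⟩ + 1/√2|10⟩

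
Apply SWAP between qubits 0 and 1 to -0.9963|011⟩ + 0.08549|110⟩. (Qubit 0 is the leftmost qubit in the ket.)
-0.9963|101⟩ + 0.08549|110⟩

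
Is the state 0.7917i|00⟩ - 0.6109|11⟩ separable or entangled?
Entangled

Writing the state as a|00⟩ + b|01⟩ + c|10⟩ + d|11⟩, it is a product state iff ad − bc = 0.
Here (a, b, c, d) = (0.7917i, 0, 0, -0.6109): ad − bc = (0.7917i)(-0.6109) − (0)(0) = -0.4836i ≠ 0, so the state is entangled.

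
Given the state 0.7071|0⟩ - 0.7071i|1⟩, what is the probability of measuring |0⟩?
0.5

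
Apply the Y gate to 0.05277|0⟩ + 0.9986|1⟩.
-0.9986i|0⟩ + 0.05277i|1⟩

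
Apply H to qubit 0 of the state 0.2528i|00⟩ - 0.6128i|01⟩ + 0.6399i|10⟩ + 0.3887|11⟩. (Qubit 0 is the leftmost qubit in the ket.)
0.6312i|00⟩ + (0.2749 - 0.4333i)|01⟩ - 0.2737i|10⟩ + (-0.2749 - 0.4333i)|11⟩

H on qubit 0 mixes each pair of kets that differ only in qubit 0: amplitudes (a, b) of (|…0…⟩, |…1…⟩) become ((a + b)/√2, (a − b)/√2). Kets absent from the input have amplitude 0.
(|00⟩, |10⟩): (a, b) = (0.2528i, 0.6399i) → (0.6312i, -0.2737i)
(|01⟩, |11⟩): (a, b) = (-0.6128i, 0.3887) → ((0.2749 - 0.4333i), (-0.2749 - 0.4333i))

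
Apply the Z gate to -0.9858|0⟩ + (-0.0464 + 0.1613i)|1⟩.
-0.9858|0⟩ + (0.0464 - 0.1613i)|1⟩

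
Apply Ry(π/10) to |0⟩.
0.9877|0⟩ + 0.1564|1⟩

Ry(π/10) = [[cos(θ/2), −sin(θ/2)], [sin(θ/2), cos(θ/2)]]; θ = π/10, cos(θ/2) ≈ 0.987688, sin(θ/2) ≈ 0.156434.
With a = amp(|0⟩) = 1 and b = amp(|1⟩) = 0:
new amp(|0⟩) = (0.987688)·a + (-0.156434)·b = 0.9877
new amp(|1⟩) = (0.156434)·a + (0.987688)·b = 0.1564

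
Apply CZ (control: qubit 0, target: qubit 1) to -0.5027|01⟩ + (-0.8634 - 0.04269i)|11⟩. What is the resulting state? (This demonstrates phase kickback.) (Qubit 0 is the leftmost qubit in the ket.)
-0.5027|01⟩ + (0.8634 + 0.04269i)|11⟩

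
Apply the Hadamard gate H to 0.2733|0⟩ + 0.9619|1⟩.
0.8734|0⟩ - 0.4869|1⟩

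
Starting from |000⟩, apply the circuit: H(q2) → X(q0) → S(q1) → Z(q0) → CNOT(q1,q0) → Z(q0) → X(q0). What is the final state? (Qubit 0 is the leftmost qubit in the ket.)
1/√2|000⟩ + 1/√2|001⟩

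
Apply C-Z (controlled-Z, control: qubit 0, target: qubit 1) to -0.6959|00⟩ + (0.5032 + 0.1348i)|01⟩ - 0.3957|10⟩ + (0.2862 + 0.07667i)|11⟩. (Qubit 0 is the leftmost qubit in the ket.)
-0.6959|00⟩ + (0.5032 + 0.1348i)|01⟩ - 0.3957|10⟩ + (-0.2862 - 0.07667i)|11⟩

C-Z leaves the control-|0⟩ kets |00⟩, |01⟩ unchanged and applies Z to qubit 1 on the control-|1⟩ pair (|10⟩, |11⟩).
Z = [[1, 0], [0, -1]].
With a = amp(|10⟩) = -0.3957 and b = amp(|11⟩) = (0.2862 + 0.07667i):
new amp(|10⟩) = (1)·a = -0.3957
new amp(|11⟩) = (-1)·b = (-0.2862 - 0.07667i)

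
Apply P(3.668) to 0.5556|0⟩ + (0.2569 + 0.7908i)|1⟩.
0.5556|0⟩ + (0.1752 - 0.8128i)|1⟩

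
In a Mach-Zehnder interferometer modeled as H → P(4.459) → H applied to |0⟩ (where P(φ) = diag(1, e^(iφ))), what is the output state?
(0.3747 - 0.484i)|0⟩ + (0.6253 + 0.484i)|1⟩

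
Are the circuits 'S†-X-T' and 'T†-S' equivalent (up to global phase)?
No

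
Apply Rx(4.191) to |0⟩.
-0.501|0⟩ - 0.8655i|1⟩

Rx(4.191) = [[cos(θ/2), −i·sin(θ/2)], [−i·sin(θ/2), cos(θ/2)]]; θ = 4.191, cos(θ/2) ≈ -0.500957, sin(θ/2) ≈ 0.865472.
With a = amp(|0⟩) = 1 and b = amp(|1⟩) = 0:
new amp(|0⟩) = (-0.500957)·a + (-0.865472i)·b = -0.501
new amp(|1⟩) = (-0.865472i)·a + (-0.500957)·b = -0.8655i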